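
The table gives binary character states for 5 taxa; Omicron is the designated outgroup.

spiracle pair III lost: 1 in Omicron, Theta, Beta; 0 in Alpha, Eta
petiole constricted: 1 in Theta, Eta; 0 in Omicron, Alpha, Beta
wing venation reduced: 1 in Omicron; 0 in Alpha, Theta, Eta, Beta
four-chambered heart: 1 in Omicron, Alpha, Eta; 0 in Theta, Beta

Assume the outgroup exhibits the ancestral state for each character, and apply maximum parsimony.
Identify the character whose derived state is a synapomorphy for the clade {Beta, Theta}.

Character polarity is set by the outgroup: the derived state is whichever differs from the outgroup's state, so for spiracle pair III lost, wing venation reduced, four-chambered heart the derived state is '0', and for the remaining characters it is '1'.
Only Alpha and Eta show the derived state '0' for spiracle pair III lost, supporting them as a clade.
petiole constricted (state '1') occurs in Eta and Theta but conflicts with the nesting implied by the other characters — most parsimoniously interpreted as homoplasy.
All ingroup taxa share the derived state '0' for wing venation reduced; it defines the ingroup but does not resolve relationships within it.
Only Beta and Theta show the derived state '0' for four-chambered heart, supporting them as a clade.
Most parsimonious ingroup topology: ((Alpha,Eta),(Theta,Beta)).
The clade {Beta, Theta} is supported by four-chambered heart: its derived state '0' occurs in exactly those taxa and in no other taxon (including the outgroup).

four-chambered heart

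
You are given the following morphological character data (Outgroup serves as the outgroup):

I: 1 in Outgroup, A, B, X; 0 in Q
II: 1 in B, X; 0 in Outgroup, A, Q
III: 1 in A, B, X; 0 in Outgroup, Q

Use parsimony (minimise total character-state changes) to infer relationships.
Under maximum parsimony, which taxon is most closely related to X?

Character polarity is set by the outgroup: the derived state is whichever differs from the outgroup's state, so for I the derived state is '0', and for the remaining characters it is '1'.
I (derived state '0') is unique to Q (autapomorphy; uninformative for grouping).
II: derived state '1' in B and X only — synapomorphy for {B, X}.
III (derived state '1') is shared by A, B, and X — a synapomorphy uniting that clade.
Most parsimonious ingroup topology: ((A,(B,X)),Q).
X and B form a cherry on this tree, so they are sister taxa.

B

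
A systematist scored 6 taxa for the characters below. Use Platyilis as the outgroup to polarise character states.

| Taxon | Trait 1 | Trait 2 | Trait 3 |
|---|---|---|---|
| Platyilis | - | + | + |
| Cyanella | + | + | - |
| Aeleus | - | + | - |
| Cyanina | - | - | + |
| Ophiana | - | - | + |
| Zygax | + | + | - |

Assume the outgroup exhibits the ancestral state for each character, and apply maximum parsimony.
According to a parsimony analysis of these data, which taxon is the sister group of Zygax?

Character polarity is set by the outgroup: the derived state is whichever differs from the outgroup's state, so for Trait 2, Trait 3 the derived state is '-', and for the remaining characters it is '+'.
Trait 1 (derived state '+') is shared by Cyanella and Zygax — a synapomorphy uniting that clade.
Trait 2: derived state '-' in Cyanina and Ophiana only — synapomorphy for {Cyanina, Ophiana}.
Only Aeleus, Cyanella, and Zygax show the derived state '-' for Trait 3, supporting them as a clade.
Most parsimonious ingroup topology: (((Cyanella,Zygax),Aeleus),(Cyanina,Ophiana)).
Zygax and Cyanella form a cherry on this tree, so they are sister taxa.

Cyanella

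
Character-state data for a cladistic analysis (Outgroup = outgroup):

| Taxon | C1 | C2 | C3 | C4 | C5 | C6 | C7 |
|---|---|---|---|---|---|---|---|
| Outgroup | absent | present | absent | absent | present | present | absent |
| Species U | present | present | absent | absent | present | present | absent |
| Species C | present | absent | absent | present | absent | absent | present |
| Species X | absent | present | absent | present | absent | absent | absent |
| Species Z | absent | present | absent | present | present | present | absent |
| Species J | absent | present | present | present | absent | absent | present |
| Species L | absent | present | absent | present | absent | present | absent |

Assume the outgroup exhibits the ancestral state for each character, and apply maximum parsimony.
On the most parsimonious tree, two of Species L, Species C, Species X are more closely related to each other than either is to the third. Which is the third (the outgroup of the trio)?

Species L

Character polarity is set by the outgroup: the derived state is whichever differs from the outgroup's state, so for C2, C5, C6 the derived state is 'absent', and for the remaining characters it is 'present'.
C1 (state 'present') occurs in Species C and Species U but conflicts with the nesting implied by the other characters — most parsimoniously interpreted as homoplasy.
C2: derived state 'absent' in Species C only — an autapomorphy, so it tells us nothing about relationships among taxa.
C3 (derived state 'present') is unique to Species J (autapomorphy; uninformative for grouping).
Only Species C, Species J, Species L, Species X, and Species Z show the derived state 'present' for C4, supporting them as a clade.
C5: derived state 'absent' in Species C, Species J, Species L, and Species X only — synapomorphy for {Species C, Species J, Species L, Species X}.
Only Species C, Species J, and Species X show the derived state 'absent' for C6, supporting them as a clade.
C7: derived state 'present' in Species C and Species J only — synapomorphy for {Species C, Species J}.
Most parsimonious ingroup topology: (Species U,((((Species C,Species J),Species X),Species L),Species Z)).
Species X and Species C share a more recent common ancestor with each other than either does with Species L, so Species L is the least closely related of the three.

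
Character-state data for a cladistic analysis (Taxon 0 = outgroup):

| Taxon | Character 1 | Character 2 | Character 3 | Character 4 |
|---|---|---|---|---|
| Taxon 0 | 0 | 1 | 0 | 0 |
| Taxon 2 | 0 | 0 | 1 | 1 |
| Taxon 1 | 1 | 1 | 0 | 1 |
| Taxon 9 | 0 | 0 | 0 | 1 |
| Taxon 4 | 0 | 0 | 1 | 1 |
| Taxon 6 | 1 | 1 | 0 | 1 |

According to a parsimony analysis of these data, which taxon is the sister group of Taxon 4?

Taxon 2

Character polarity is set by the outgroup: the derived state is whichever differs from the outgroup's state, so for Character 2 the derived state is '0', and for the remaining characters it is '1'.
Character 1 (derived state '1') is shared by Taxon 1 and Taxon 6 — a synapomorphy uniting that clade.
Character 2: derived state '0' in Taxon 2, Taxon 4, and Taxon 9 only — synapomorphy for {Taxon 2, Taxon 4, Taxon 9}.
Only Taxon 2 and Taxon 4 show the derived state '1' for Character 3, supporting them as a clade.
Character 4 (derived state '1') is shared by all ingroup taxa — unites the whole ingroup.
Most parsimonious ingroup topology: (((Taxon 2,Taxon 4),Taxon 9),(Taxon 1,Taxon 6)).
Taxon 4 and Taxon 2 form a cherry on this tree, so they are sister taxa.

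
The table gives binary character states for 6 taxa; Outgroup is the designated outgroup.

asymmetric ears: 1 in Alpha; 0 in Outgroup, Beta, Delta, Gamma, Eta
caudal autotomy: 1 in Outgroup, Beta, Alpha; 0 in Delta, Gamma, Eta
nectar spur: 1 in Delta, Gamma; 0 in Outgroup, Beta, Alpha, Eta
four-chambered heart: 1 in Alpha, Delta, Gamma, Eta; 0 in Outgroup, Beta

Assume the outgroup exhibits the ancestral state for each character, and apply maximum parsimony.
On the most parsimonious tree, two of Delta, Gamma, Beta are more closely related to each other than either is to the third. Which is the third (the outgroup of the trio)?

Character polarity is set by the outgroup: the derived state is whichever differs from the outgroup's state, so for caudal autotomy the derived state is '0', and for the remaining characters it is '1'.
asymmetric ears (derived state '1') is unique to Alpha (autapomorphy; uninformative for grouping).
Only Delta, Eta, and Gamma show the derived state '0' for caudal autotomy, supporting them as a clade.
Only Delta and Gamma show the derived state '1' for nectar spur, supporting them as a clade.
Only Alpha, Delta, Eta, and Gamma show the derived state '1' for four-chambered heart, supporting them as a clade.
Most parsimonious ingroup topology: (Beta,(Alpha,((Delta,Gamma),Eta))).
Delta and Gamma share a more recent common ancestor with each other than either does with Beta, so Beta is the least closely related of the three.

Beta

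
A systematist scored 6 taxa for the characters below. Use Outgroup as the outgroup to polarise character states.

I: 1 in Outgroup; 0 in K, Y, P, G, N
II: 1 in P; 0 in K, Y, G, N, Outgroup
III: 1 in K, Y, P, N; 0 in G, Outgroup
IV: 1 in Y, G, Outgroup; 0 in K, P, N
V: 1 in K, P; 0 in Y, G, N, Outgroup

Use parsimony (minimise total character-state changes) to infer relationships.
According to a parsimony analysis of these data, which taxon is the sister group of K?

P

Character polarity is set by the outgroup: the derived state is whichever differs from the outgroup's state, so for I, IV the derived state is '0', and for the remaining characters it is '1'.
I (derived state '0') is shared by all ingroup taxa — unites the whole ingroup.
II (derived state '1') is unique to P (autapomorphy; uninformative for grouping).
III (derived state '1') is shared by K, N, P, and Y — a synapomorphy uniting that clade.
IV (derived state '0') is shared by K, N, and P — a synapomorphy uniting that clade.
Only K and P show the derived state '1' for V, supporting them as a clade.
Most parsimonious ingroup topology: ((Y,(N,(K,P))),G).
K and P form a cherry on this tree, so they are sister taxa.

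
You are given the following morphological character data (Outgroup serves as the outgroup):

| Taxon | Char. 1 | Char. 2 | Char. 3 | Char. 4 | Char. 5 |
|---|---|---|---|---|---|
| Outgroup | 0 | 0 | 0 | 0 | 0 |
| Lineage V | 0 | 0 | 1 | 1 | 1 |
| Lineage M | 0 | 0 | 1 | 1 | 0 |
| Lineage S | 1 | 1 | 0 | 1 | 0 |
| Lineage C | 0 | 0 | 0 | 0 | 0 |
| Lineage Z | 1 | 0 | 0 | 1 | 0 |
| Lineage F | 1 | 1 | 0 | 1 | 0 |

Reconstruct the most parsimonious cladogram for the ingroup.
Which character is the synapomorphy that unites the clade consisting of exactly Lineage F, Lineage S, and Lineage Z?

The outgroup has state '0' for every character, so '1' is the derived state throughout.
Only Lineage F, Lineage S, and Lineage Z show the derived state '1' for Char. 1, supporting them as a clade.
Char. 2: derived state '1' in Lineage F and Lineage S only — synapomorphy for {Lineage F, Lineage S}.
Char. 3 (derived state '1') is shared by Lineage M and Lineage V — a synapomorphy uniting that clade.
Char. 4 (derived state '1') is shared by Lineage F, Lineage M, Lineage S, Lineage V, and Lineage Z — a synapomorphy uniting that clade.
Char. 5: derived state '1' in Lineage V only — an autapomorphy, so it tells us nothing about relationships among taxa.
Most parsimonious ingroup topology: (((Lineage V,Lineage M),((Lineage S,Lineage F),Lineage Z)),Lineage C).
The clade {Lineage F, Lineage S, Lineage Z} is supported by Char. 1: its derived state '1' occurs in exactly those taxa and in no other taxon (including the outgroup).

Char. 1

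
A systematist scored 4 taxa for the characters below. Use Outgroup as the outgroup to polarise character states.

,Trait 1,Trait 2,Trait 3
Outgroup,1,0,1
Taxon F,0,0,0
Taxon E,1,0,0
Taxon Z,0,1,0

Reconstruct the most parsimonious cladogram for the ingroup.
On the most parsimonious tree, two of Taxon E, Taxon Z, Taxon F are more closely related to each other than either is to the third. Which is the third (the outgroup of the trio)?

Character polarity is set by the outgroup: the derived state is whichever differs from the outgroup's state, so for Trait 1, Trait 3 the derived state is '0', and for the remaining characters it is '1'.
Trait 1: derived state '0' in Taxon F and Taxon Z only — synapomorphy for {Taxon F, Taxon Z}.
Trait 2: derived state '1' in Taxon Z only — an autapomorphy, so it tells us nothing about relationships among taxa.
Trait 3 (derived state '0') is shared by all ingroup taxa — unites the whole ingroup.
Most parsimonious ingroup topology: ((Taxon F,Taxon Z),Taxon E).
Taxon Z and Taxon F share a more recent common ancestor with each other than either does with Taxon E, so Taxon E is the least closely related of the three.

Taxon E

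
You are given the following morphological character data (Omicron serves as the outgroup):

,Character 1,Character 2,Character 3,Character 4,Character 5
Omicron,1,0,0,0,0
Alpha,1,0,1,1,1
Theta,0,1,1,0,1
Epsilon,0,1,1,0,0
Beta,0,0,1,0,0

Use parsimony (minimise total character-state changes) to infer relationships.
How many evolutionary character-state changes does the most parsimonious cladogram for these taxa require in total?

6

Character polarity is set by the outgroup: the derived state is whichever differs from the outgroup's state, so for Character 1 the derived state is '0', and for the remaining characters it is '1'.
Only Beta, Epsilon, and Theta show the derived state '0' for Character 1, supporting them as a clade.
Character 2: derived state '1' in Epsilon and Theta only — synapomorphy for {Epsilon, Theta}.
Character 3 (derived state '1') is shared by all ingroup taxa — unites the whole ingroup.
Character 4: derived state '1' in Alpha only — an autapomorphy, so it tells us nothing about relationships among taxa.
Character 5 groups Alpha and Theta, which is incompatible with the clades supported by the remaining characters; treating it as convergent (homoplasy) costs fewer steps than any alternative tree.
Most parsimonious ingroup topology: (Alpha,((Theta,Epsilon),Beta)).
Changes per character on this tree: Character 1: 1; Character 2: 1; Character 3: 1; Character 4: 1; Character 5: 2.
Total = 6.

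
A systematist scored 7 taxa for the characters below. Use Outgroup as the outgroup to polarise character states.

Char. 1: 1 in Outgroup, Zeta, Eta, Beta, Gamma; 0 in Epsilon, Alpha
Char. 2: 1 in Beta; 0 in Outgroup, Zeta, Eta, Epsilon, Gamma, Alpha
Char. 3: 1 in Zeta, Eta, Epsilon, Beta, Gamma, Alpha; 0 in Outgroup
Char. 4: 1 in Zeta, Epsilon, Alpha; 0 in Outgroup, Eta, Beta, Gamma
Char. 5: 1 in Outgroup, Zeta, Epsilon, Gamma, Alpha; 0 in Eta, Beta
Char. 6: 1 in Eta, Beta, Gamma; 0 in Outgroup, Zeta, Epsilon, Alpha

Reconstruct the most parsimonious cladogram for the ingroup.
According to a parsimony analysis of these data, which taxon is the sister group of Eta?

Character polarity is set by the outgroup: the derived state is whichever differs from the outgroup's state, so for Char. 1, Char. 5 the derived state is '0', and for the remaining characters it is '1'.
Char. 1: derived state '0' in Alpha and Epsilon only — synapomorphy for {Alpha, Epsilon}.
Char. 2: derived state '1' in Beta only — an autapomorphy, so it tells us nothing about relationships among taxa.
Char. 3 (derived state '1') is shared by all ingroup taxa — unites the whole ingroup.
Char. 4: derived state '1' in Alpha, Epsilon, and Zeta only — synapomorphy for {Alpha, Epsilon, Zeta}.
Only Beta and Eta show the derived state '0' for Char. 5, supporting them as a clade.
Only Beta, Eta, and Gamma show the derived state '1' for Char. 6, supporting them as a clade.
Most parsimonious ingroup topology: ((Zeta,(Epsilon,Alpha)),((Eta,Beta),Gamma)).
Eta and Beta form a cherry on this tree, so they are sister taxa.

Beta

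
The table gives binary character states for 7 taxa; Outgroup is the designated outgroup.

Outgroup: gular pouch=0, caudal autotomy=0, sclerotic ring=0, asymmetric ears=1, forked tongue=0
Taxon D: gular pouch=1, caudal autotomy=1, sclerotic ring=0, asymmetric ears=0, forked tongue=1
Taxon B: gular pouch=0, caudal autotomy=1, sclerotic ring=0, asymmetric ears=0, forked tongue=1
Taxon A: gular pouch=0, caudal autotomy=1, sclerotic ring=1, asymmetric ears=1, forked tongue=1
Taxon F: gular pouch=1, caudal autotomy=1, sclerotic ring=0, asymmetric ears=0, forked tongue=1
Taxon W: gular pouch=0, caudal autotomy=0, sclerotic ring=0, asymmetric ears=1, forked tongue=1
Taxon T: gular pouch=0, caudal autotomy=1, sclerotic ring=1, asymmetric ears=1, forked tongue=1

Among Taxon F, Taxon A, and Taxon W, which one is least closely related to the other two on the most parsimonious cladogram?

Character polarity is set by the outgroup: the derived state is whichever differs from the outgroup's state, so for asymmetric ears the derived state is '0', and for the remaining characters it is '1'.
gular pouch (derived state '1') is shared by Taxon D and Taxon F — a synapomorphy uniting that clade.
caudal autotomy (derived state '1') is shared by Taxon A, Taxon B, Taxon D, Taxon F, and Taxon T — a synapomorphy uniting that clade.
sclerotic ring (derived state '1') is shared by Taxon A and Taxon T — a synapomorphy uniting that clade.
asymmetric ears: derived state '0' in Taxon B, Taxon D, and Taxon F only — synapomorphy for {Taxon B, Taxon D, Taxon F}.
forked tongue (derived state '1') is shared by all ingroup taxa — unites the whole ingroup.
Most parsimonious ingroup topology: ((((Taxon D,Taxon F),Taxon B),(Taxon A,Taxon T)),Taxon W).
Taxon A and Taxon F share a more recent common ancestor with each other than either does with Taxon W, so Taxon W is the least closely related of the three.

Taxon W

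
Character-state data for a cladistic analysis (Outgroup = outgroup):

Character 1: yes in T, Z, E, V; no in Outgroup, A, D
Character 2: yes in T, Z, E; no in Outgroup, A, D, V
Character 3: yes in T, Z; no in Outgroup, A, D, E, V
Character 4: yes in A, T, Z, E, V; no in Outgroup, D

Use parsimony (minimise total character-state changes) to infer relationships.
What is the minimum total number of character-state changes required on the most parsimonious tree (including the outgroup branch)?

4

The outgroup has state 'no' for every character, so 'yes' is the derived state throughout.
Only E, T, V, and Z show the derived state 'yes' for Character 1, supporting them as a clade.
Only E, T, and Z show the derived state 'yes' for Character 2, supporting them as a clade.
Only T and Z show the derived state 'yes' for Character 3, supporting them as a clade.
Only A, E, T, V, and Z show the derived state 'yes' for Character 4, supporting them as a clade.
Most parsimonious ingroup topology: ((A,(((T,Z),E),V)),D).
Changes per character on this tree: Character 1: 1; Character 2: 1; Character 3: 1; Character 4: 1.
Total = 4.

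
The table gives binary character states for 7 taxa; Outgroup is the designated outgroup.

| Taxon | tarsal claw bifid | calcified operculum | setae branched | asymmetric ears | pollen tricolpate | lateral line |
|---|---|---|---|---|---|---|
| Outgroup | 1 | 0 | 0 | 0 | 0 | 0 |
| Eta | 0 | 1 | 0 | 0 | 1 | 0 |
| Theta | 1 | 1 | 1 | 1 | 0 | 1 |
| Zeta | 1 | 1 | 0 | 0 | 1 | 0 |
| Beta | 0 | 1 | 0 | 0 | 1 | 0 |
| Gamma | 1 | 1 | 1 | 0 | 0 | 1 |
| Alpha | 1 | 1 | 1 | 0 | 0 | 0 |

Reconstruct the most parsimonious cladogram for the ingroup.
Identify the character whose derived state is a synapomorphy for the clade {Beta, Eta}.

Character polarity is set by the outgroup: the derived state is whichever differs from the outgroup's state, so for tarsal claw bifid the derived state is '0', and for the remaining characters it is '1'.
tarsal claw bifid (derived state '0') is shared by Beta and Eta — a synapomorphy uniting that clade.
calcified operculum (derived state '1') is shared by all ingroup taxa — unites the whole ingroup.
Only Alpha, Gamma, and Theta show the derived state '1' for setae branched, supporting them as a clade.
asymmetric ears: derived state '1' in Theta only — an autapomorphy, so it tells us nothing about relationships among taxa.
pollen tricolpate (derived state '1') is shared by Beta, Eta, and Zeta — a synapomorphy uniting that clade.
lateral line: derived state '1' in Gamma and Theta only — synapomorphy for {Gamma, Theta}.
Most parsimonious ingroup topology: (((Eta,Beta),Zeta),((Theta,Gamma),Alpha)).
The clade {Beta, Eta} is supported by tarsal claw bifid: its derived state '0' occurs in exactly those taxa and in no other taxon (including the outgroup).

tarsal claw bifid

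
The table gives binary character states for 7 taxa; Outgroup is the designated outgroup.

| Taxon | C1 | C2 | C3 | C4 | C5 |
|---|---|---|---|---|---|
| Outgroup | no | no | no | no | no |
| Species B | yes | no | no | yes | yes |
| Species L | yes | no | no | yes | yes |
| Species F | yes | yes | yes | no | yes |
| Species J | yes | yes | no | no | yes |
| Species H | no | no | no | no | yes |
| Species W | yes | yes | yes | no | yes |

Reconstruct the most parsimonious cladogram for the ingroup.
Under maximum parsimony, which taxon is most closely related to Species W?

The outgroup has state 'no' for every character, so 'yes' is the derived state throughout.
Only Species B, Species F, Species J, Species L, and Species W show the derived state 'yes' for C1, supporting them as a clade.
C2 (derived state 'yes') is shared by Species F, Species J, and Species W — a synapomorphy uniting that clade.
C3: derived state 'yes' in Species F and Species W only — synapomorphy for {Species F, Species W}.
C4: derived state 'yes' in Species B and Species L only — synapomorphy for {Species B, Species L}.
All ingroup taxa share the derived state 'yes' for C5; it defines the ingroup but does not resolve relationships within it.
Most parsimonious ingroup topology: (((Species B,Species L),((Species F,Species W),Species J)),Species H).
Species W and Species F form a cherry on this tree, so they are sister taxa.

Species F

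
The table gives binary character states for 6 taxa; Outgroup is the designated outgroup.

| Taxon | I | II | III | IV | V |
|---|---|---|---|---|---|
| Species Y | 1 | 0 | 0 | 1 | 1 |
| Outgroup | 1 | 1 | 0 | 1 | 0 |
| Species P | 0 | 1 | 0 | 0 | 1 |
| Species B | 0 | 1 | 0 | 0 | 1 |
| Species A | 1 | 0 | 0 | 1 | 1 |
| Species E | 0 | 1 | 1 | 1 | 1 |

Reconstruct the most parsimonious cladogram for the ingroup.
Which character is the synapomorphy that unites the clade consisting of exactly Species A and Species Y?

Character polarity is set by the outgroup: the derived state is whichever differs from the outgroup's state, so for I, II, IV the derived state is '0', and for the remaining characters it is '1'.
Only Species B, Species E, and Species P show the derived state '0' for I, supporting them as a clade.
Only Species A and Species Y show the derived state '0' for II, supporting them as a clade.
III (derived state '1') is unique to Species E (autapomorphy; uninformative for grouping).
IV: derived state '0' in Species B and Species P only — synapomorphy for {Species B, Species P}.
V (derived state '1') is shared by all ingroup taxa — unites the whole ingroup.
Most parsimonious ingroup topology: ((Species A,Species Y),(Species E,(Species B,Species P))).
The clade {Species A, Species Y} is supported by II: its derived state '0' occurs in exactly those taxa and in no other taxon (including the outgroup).

II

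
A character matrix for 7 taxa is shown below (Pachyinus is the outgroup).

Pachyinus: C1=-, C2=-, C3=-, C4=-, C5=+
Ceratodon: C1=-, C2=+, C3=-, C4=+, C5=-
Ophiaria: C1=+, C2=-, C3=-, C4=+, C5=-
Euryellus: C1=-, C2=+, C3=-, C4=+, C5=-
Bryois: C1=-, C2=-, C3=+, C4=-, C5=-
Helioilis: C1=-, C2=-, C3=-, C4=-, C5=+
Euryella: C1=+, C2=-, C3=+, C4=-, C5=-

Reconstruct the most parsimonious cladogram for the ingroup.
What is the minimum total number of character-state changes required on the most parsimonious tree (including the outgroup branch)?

6

Character polarity is set by the outgroup: the derived state is whichever differs from the outgroup's state, so for C5 the derived state is '-', and for the remaining characters it is '+'.
C1 (state '+') occurs in Euryella and Ophiaria but conflicts with the nesting implied by the other characters — most parsimoniously interpreted as homoplasy.
Only Ceratodon and Euryellus show the derived state '+' for C2, supporting them as a clade.
Only Bryois and Euryella show the derived state '+' for C3, supporting them as a clade.
C4 (derived state '+') is shared by Ceratodon, Euryellus, and Ophiaria — a synapomorphy uniting that clade.
Only Bryois, Ceratodon, Euryella, Euryellus, and Ophiaria show the derived state '-' for C5, supporting them as a clade.
Most parsimonious ingroup topology: ((((Ceratodon,Euryellus),Ophiaria),(Bryois,Euryella)),Helioilis).
Changes per character on this tree: C1: 2; C2: 1; C3: 1; C4: 1; C5: 1.
Total = 6.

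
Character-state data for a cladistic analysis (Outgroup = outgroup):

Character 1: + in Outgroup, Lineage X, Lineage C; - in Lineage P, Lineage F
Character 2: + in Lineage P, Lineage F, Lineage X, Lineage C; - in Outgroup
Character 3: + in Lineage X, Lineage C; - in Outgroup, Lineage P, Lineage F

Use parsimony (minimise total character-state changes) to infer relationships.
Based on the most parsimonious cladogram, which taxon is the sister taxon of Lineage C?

Character polarity is set by the outgroup: the derived state is whichever differs from the outgroup's state, so for Character 1 the derived state is '-', and for the remaining characters it is '+'.
Only Lineage F and Lineage P show the derived state '-' for Character 1, supporting them as a clade.
Character 2 (derived state '+') is shared by all ingroup taxa — unites the whole ingroup.
Only Lineage C and Lineage X show the derived state '+' for Character 3, supporting them as a clade.
Most parsimonious ingroup topology: ((Lineage P,Lineage F),(Lineage X,Lineage C)).
Lineage C and Lineage X form a cherry on this tree, so they are sister taxa.

Lineage X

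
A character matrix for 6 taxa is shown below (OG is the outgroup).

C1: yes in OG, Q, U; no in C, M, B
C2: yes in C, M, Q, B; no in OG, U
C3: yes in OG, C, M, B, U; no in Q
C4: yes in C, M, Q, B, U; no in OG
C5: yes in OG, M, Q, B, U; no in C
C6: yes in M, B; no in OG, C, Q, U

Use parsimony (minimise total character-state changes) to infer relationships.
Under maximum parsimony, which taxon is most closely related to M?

B

Character polarity is set by the outgroup: the derived state is whichever differs from the outgroup's state, so for C1, C3, C5 the derived state is 'no', and for the remaining characters it is 'yes'.
Only B, C, and M show the derived state 'no' for C1, supporting them as a clade.
Only B, C, M, and Q show the derived state 'yes' for C2, supporting them as a clade.
C3 (derived state 'no') is unique to Q (autapomorphy; uninformative for grouping).
C4 (derived state 'yes') is shared by all ingroup taxa — unites the whole ingroup.
C5: derived state 'no' in C only — an autapomorphy, so it tells us nothing about relationships among taxa.
Only B and M show the derived state 'yes' for C6, supporting them as a clade.
Most parsimonious ingroup topology: (((C,(M,B)),Q),U).
M and B form a cherry on this tree, so they are sister taxa.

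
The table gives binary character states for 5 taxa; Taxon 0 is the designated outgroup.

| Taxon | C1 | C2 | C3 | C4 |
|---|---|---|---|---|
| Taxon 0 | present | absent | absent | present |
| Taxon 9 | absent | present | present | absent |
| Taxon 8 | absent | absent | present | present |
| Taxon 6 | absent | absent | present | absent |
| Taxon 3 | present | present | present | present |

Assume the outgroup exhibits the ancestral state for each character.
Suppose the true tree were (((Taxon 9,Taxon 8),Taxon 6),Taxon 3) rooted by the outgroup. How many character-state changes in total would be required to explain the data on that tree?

Map each character onto (((Taxon 9,Taxon 8),Taxon 6),Taxon 3) (rooted by Taxon 0) and count the minimum state changes it requires (Fitch parsimony):
C1: 1; C2: 2; C3: 1; C4: 2.
Total tree length = 6.

6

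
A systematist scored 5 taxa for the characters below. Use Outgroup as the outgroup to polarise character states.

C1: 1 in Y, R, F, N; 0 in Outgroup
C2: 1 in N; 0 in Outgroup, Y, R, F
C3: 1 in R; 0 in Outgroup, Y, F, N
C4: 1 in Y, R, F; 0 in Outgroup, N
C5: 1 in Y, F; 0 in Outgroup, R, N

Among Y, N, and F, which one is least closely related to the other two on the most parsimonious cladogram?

N

The outgroup has state '0' for every character, so '1' is the derived state throughout.
All ingroup taxa share the derived state '1' for C1; it defines the ingroup but does not resolve relationships within it.
C2: derived state '1' in N only — an autapomorphy, so it tells us nothing about relationships among taxa.
C3: derived state '1' in R only — an autapomorphy, so it tells us nothing about relationships among taxa.
Only F, R, and Y show the derived state '1' for C4, supporting them as a clade.
Only F and Y show the derived state '1' for C5, supporting them as a clade.
Most parsimonious ingroup topology: (((Y,F),R),N).
F and Y share a more recent common ancestor with each other than either does with N, so N is the least closely related of the three.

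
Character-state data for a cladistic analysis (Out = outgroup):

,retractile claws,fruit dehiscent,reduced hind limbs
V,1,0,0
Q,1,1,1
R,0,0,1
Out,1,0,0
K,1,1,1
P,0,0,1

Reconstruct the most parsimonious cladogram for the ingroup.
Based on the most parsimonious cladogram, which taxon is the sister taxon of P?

Character polarity is set by the outgroup: the derived state is whichever differs from the outgroup's state, so for retractile claws the derived state is '0', and for the remaining characters it is '1'.
retractile claws (derived state '0') is shared by P and R — a synapomorphy uniting that clade.
fruit dehiscent: derived state '1' in K and Q only — synapomorphy for {K, Q}.
reduced hind limbs: derived state '1' in K, P, Q, and R only — synapomorphy for {K, P, Q, R}.
Most parsimonious ingroup topology: (((P,R),(Q,K)),V).
P and R form a cherry on this tree, so they are sister taxa.

R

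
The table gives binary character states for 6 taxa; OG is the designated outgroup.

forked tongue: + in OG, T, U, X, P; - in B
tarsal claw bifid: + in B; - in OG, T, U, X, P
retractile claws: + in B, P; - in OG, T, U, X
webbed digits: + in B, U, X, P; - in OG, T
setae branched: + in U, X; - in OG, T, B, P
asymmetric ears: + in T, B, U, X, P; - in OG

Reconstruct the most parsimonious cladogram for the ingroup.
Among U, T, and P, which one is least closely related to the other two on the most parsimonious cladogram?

Character polarity is set by the outgroup: the derived state is whichever differs from the outgroup's state, so for forked tongue the derived state is '-', and for the remaining characters it is '+'.
forked tongue: derived state '-' in B only — an autapomorphy, so it tells us nothing about relationships among taxa.
tarsal claw bifid (derived state '+') is unique to B (autapomorphy; uninformative for grouping).
retractile claws (derived state '+') is shared by B and P — a synapomorphy uniting that clade.
webbed digits: derived state '+' in B, P, U, and X only — synapomorphy for {B, P, U, X}.
setae branched: derived state '+' in U and X only — synapomorphy for {U, X}.
All ingroup taxa share the derived state '+' for asymmetric ears; it defines the ingroup but does not resolve relationships within it.
Most parsimonious ingroup topology: (T,((B,P),(U,X))).
U and P share a more recent common ancestor with each other than either does with T, so T is the least closely related of the three.

T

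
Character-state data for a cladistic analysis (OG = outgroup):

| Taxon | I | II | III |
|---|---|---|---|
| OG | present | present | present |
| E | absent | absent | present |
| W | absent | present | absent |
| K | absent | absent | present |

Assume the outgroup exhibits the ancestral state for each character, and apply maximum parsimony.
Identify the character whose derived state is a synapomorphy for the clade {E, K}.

The outgroup has state 'present' for every character, so 'absent' is the derived state throughout.
All ingroup taxa share the derived state 'absent' for I; it defines the ingroup but does not resolve relationships within it.
II (derived state 'absent') is shared by E and K — a synapomorphy uniting that clade.
III: derived state 'absent' in W only — an autapomorphy, so it tells us nothing about relationships among taxa.
Most parsimonious ingroup topology: ((E,K),W).
The clade {E, K} is supported by II: its derived state 'absent' occurs in exactly those taxa and in no other taxon (including the outgroup).

II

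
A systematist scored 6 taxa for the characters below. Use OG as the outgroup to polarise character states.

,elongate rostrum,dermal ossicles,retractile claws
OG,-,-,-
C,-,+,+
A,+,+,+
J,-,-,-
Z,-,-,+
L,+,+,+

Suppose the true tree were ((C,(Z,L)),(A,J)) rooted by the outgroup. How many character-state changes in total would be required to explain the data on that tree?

7

Map each character onto ((C,(Z,L)),(A,J)) (rooted by OG) and count the minimum state changes it requires (Fitch parsimony):
elongate rostrum: 2; dermal ossicles: 3; retractile claws: 2.
Total tree length = 7.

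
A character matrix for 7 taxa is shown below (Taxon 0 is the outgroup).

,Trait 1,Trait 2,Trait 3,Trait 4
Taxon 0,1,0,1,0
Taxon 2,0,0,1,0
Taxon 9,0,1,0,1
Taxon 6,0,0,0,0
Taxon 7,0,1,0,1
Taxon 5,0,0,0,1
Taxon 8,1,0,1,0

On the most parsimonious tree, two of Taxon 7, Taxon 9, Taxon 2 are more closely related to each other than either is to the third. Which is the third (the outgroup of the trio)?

Character polarity is set by the outgroup: the derived state is whichever differs from the outgroup's state, so for Trait 1, Trait 3 the derived state is '0', and for the remaining characters it is '1'.
Trait 1 (derived state '0') is shared by Taxon 2, Taxon 5, Taxon 6, Taxon 7, and Taxon 9 — a synapomorphy uniting that clade.
Trait 2: derived state '1' in Taxon 7 and Taxon 9 only — synapomorphy for {Taxon 7, Taxon 9}.
Only Taxon 5, Taxon 6, Taxon 7, and Taxon 9 show the derived state '0' for Trait 3, supporting them as a clade.
Trait 4: derived state '1' in Taxon 5, Taxon 7, and Taxon 9 only — synapomorphy for {Taxon 5, Taxon 7, Taxon 9}.
Most parsimonious ingroup topology: ((Taxon 2,(((Taxon 9,Taxon 7),Taxon 5),Taxon 6)),Taxon 8).
Taxon 9 and Taxon 7 share a more recent common ancestor with each other than either does with Taxon 2, so Taxon 2 is the least closely related of the three.

Taxon 2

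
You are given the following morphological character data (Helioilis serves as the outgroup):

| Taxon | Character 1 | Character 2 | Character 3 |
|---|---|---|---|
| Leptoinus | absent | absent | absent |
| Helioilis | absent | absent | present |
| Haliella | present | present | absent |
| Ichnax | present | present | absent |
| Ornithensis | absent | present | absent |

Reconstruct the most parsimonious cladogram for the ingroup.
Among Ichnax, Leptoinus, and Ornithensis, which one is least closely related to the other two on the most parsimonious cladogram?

Character polarity is set by the outgroup: the derived state is whichever differs from the outgroup's state, so for Character 3 the derived state is 'absent', and for the remaining characters it is 'present'.
Character 1 (derived state 'present') is shared by Haliella and Ichnax — a synapomorphy uniting that clade.
Character 2 (derived state 'present') is shared by Haliella, Ichnax, and Ornithensis — a synapomorphy uniting that clade.
All ingroup taxa share the derived state 'absent' for Character 3; it defines the ingroup but does not resolve relationships within it.
Most parsimonious ingroup topology: (Leptoinus,((Haliella,Ichnax),Ornithensis)).
Ornithensis and Ichnax share a more recent common ancestor with each other than either does with Leptoinus, so Leptoinus is the least closely related of the three.

Leptoinus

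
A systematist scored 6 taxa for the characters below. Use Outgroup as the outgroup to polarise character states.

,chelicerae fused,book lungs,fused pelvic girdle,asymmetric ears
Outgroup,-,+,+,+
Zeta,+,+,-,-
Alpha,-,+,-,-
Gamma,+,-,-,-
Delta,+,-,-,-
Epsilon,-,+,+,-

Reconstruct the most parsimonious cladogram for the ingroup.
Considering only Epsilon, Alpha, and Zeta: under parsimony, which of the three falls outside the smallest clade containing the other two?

Character polarity is set by the outgroup: the derived state is whichever differs from the outgroup's state, so for book lungs, fused pelvic girdle, asymmetric ears the derived state is '-', and for the remaining characters it is '+'.
Only Delta, Gamma, and Zeta show the derived state '+' for chelicerae fused, supporting them as a clade.
book lungs (derived state '-') is shared by Delta and Gamma — a synapomorphy uniting that clade.
Only Alpha, Delta, Gamma, and Zeta show the derived state '-' for fused pelvic girdle, supporting them as a clade.
All ingroup taxa share the derived state '-' for asymmetric ears; it defines the ingroup but does not resolve relationships within it.
Most parsimonious ingroup topology: (((Zeta,(Gamma,Delta)),Alpha),Epsilon).
Zeta and Alpha share a more recent common ancestor with each other than either does with Epsilon, so Epsilon is the least closely related of the three.

Epsilon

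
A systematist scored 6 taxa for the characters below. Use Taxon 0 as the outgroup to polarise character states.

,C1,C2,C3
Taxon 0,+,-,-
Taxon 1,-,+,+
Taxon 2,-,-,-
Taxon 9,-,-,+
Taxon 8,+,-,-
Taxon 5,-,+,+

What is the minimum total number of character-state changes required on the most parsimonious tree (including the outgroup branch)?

3

Character polarity is set by the outgroup: the derived state is whichever differs from the outgroup's state, so for C1 the derived state is '-', and for the remaining characters it is '+'.
C1: derived state '-' in Taxon 1, Taxon 2, Taxon 5, and Taxon 9 only — synapomorphy for {Taxon 1, Taxon 2, Taxon 5, Taxon 9}.
C2: derived state '+' in Taxon 1 and Taxon 5 only — synapomorphy for {Taxon 1, Taxon 5}.
C3 (derived state '+') is shared by Taxon 1, Taxon 5, and Taxon 9 — a synapomorphy uniting that clade.
Most parsimonious ingroup topology: ((((Taxon 1,Taxon 5),Taxon 9),Taxon 2),Taxon 8).
Changes per character on this tree: C1: 1; C2: 1; C3: 1.
Total = 3.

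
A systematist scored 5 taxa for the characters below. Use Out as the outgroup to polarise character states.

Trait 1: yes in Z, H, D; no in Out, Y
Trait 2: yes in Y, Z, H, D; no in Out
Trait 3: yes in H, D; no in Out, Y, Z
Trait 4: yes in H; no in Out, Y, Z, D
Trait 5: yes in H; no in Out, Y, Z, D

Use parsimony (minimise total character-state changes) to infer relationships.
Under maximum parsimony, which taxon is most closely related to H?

The outgroup has state 'no' for every character, so 'yes' is the derived state throughout.
Only D, H, and Z show the derived state 'yes' for Trait 1, supporting them as a clade.
All ingroup taxa share the derived state 'yes' for Trait 2; it defines the ingroup but does not resolve relationships within it.
Trait 3: derived state 'yes' in D and H only — synapomorphy for {D, H}.
Trait 4 (derived state 'yes') is unique to H (autapomorphy; uninformative for grouping).
Trait 5 (derived state 'yes') is unique to H (autapomorphy; uninformative for grouping).
Most parsimonious ingroup topology: (Y,(Z,(H,D))).
H and D form a cherry on this tree, so they are sister taxa.

D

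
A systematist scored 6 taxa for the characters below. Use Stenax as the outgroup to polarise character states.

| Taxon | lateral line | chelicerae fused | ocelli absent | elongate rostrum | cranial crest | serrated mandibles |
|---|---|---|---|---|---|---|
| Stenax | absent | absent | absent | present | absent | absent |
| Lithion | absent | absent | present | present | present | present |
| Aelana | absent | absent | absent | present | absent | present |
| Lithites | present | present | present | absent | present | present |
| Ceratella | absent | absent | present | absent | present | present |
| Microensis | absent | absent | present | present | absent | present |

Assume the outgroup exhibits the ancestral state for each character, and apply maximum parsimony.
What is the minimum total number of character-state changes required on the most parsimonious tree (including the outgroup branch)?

6

Character polarity is set by the outgroup: the derived state is whichever differs from the outgroup's state, so for elongate rostrum the derived state is 'absent', and for the remaining characters it is 'present'.
lateral line (derived state 'present') is unique to Lithites (autapomorphy; uninformative for grouping).
chelicerae fused (derived state 'present') is unique to Lithites (autapomorphy; uninformative for grouping).
ocelli absent (derived state 'present') is shared by Ceratella, Lithion, Lithites, and Microensis — a synapomorphy uniting that clade.
elongate rostrum (derived state 'absent') is shared by Ceratella and Lithites — a synapomorphy uniting that clade.
Only Ceratella, Lithion, and Lithites show the derived state 'present' for cranial crest, supporting them as a clade.
serrated mandibles (derived state 'present') is shared by all ingroup taxa — unites the whole ingroup.
Most parsimonious ingroup topology: (((Lithion,(Lithites,Ceratella)),Microensis),Aelana).
Changes per character on this tree: lateral line: 1; chelicerae fused: 1; ocelli absent: 1; elongate rostrum: 1; cranial crest: 1; serrated mandibles: 1.
Total = 6.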